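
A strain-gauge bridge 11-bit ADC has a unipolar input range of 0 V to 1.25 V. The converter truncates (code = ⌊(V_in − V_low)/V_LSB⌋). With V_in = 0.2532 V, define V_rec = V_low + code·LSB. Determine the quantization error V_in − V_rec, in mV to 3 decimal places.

Step size: 1.25 V ÷ 2^11 = 0.610 mV.
(0.2532 − 0)/0.000610352 = 414.8429; ⌊·⌋ gives code 414.
Reconstructed: 0.25268555 V.
Error = 0.2532 − 0.25268555 = 0.000514453 V = 0.514 mV.

0.514 mV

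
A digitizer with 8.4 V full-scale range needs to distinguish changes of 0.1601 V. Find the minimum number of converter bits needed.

6 bits

Number of steps required ≥ 8.4 V / 0.1601 V = 52.47.
Need 2^N ≥ 52.47; 2^5 = 32, 2^6 = 64.
Minimum N = 6.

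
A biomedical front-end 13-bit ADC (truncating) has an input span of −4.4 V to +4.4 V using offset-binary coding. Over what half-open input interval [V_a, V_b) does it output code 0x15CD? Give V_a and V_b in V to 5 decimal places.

[1.59521 V, 1.59629 V)

LSB = 8.8/2^13 = 1.074 mV.
Code 0x15CD = 5581 decimal.
V_a = V_low + 5581·LSB = 1.59521 V; V_b = V_low + 5582·LSB = 1.59629 V.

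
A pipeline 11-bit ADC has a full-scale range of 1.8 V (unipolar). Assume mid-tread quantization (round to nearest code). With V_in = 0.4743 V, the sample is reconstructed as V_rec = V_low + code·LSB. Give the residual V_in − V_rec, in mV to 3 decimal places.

One LSB is 1.8 V / 2048 = 0.879 mV.
(V_in − V_low)/LSB = (0.4743 − 0)/0.000878906 = 539.6480 → code 540 (round).
V_rec = 0 + 540·0.000878906 = 0.47460938 V.
V_in − V_rec = -0.000309375 V = -0.309 mV.

-0.309 mV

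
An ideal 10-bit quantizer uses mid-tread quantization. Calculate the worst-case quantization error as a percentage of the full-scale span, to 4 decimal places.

Rounding → worst-case error = ½ LSB = V_FS/2^11, so 100/2048 = 0.0488281 % of full scale.

0.0488 %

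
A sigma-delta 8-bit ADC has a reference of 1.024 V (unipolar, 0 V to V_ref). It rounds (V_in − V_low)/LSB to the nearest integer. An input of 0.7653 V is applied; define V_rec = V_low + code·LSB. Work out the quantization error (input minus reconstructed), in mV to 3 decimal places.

1.300 mV

Step size: 1.024 V ÷ 2^8 = 4.000 mV.
(0.7653 − 0)/0.004 = 191.3250; round gives code 191.
Reconstructed: 0.764 V.
Difference: 0.0013 V → 1.300 mV.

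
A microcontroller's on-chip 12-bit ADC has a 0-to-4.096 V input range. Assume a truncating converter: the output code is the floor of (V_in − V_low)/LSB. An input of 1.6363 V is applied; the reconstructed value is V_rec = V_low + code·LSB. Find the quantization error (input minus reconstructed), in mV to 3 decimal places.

One LSB is 4.096 V / 4096 = 1.000 mV.
(1.6363 − 0)/0.001 = 1636.3000; ⌊·⌋ gives code 1636.
V_rec = 0 + 1636·0.001 = 1.636 V.
Difference: 0.0003 V → 0.300 mV.

0.300 mV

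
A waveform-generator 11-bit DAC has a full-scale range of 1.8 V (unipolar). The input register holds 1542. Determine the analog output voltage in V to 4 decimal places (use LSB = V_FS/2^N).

1.3553 V

LSB = 1.8 V / 2^11 = 0.879 mV.
V_out = 0 + 1542 × 0.000878906 V = 1.35527 V.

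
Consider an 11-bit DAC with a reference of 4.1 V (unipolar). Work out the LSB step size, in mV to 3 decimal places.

Full-scale span = 4.1 V.
LSB = 4.1 / 2^11 = 4.1 / 2048 = 0.00200195 V = 2.002 mV.

2.002 mV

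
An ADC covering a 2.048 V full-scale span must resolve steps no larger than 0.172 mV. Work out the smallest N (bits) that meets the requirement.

14 bits

Number of steps required ≥ 2.048 V / 0.172 mV = 11906.98.
Need 2^N ≥ 11906.98; 2^13 = 8192, 2^14 = 16384.
Minimum N = 14.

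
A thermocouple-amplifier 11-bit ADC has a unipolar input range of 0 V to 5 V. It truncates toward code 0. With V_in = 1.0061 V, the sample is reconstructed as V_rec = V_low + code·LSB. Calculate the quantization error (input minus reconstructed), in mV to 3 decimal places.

0.241 mV

Step size: 5 V ÷ 2^11 = 2.441 mV.
Scaled input = 412.0986 LSBs, so code = 412.
Code 412 maps back to 0 + 412×0.00244141 V = 1.0058594 V.
V_in − V_rec = 0.000240625 V = 0.241 mV.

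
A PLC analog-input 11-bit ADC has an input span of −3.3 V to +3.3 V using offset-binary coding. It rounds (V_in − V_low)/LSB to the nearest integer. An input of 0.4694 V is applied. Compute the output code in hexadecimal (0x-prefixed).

code 0x492 (decimal 1170)

LSB = 6.6 V / 2048 = 3.223 mV.
(0.4694 − (−3.3)) / 0.00322266 = 1169.656 LSBs.
round(1169.656) = 1170.
In hexadecimal (0x-prefixed): 0x492.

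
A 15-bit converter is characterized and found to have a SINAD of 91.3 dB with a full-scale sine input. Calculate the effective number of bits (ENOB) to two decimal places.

14.87 bits

ENOB = (SINAD − 1.76) / 6.02 = (91.3 − 1.76)/6.02 = 14.874.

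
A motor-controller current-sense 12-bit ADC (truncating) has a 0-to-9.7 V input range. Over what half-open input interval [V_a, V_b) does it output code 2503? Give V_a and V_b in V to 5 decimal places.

LSB = 9.7/2^12 = 2.368 mV.
V_a = V_low + 2503·LSB = 5.92751 V; V_b = V_low + 2504·LSB = 5.92988 V.

[5.92751 V, 5.92988 V)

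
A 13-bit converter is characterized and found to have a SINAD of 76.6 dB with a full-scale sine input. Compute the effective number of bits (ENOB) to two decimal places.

ENOB = (SINAD − 1.76) / 6.02 = (76.6 − 1.76)/6.02 = 12.432.

12.43 bits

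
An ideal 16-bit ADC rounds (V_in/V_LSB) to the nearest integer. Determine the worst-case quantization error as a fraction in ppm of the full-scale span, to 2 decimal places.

7.63 ppm

Rounding → worst-case error = ½ LSB = V_FS/2^17, so 1e+06/131072 = 7.62939 ppm of full scale.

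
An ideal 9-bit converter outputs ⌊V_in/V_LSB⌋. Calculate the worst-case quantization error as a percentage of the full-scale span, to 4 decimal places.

Truncating → worst-case error = 1 LSB = V_FS/2^9, so 100/512 = 0.195312 % of full scale.

0.1953 %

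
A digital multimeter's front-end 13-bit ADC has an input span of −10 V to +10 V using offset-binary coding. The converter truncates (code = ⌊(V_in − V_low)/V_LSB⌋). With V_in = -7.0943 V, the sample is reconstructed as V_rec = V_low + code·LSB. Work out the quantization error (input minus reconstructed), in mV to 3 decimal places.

Step size: 20 V ÷ 2^13 = 2.441 mV.
(V_in − V_low)/LSB = (-7.0943 − (−10))/0.00244141 = 1190.1747 → code 1190 (floor).
Reconstructed: -7.0947266 V.
Difference: 0.000426563 V → 0.427 mV.

0.427 mV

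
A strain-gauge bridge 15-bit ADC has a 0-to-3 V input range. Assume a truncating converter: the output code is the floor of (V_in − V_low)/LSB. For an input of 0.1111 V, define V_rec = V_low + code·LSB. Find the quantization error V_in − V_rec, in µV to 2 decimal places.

46.53 µV

One LSB is 3 V / 32768 = 91.55 µV.
(V_in − V_low)/LSB = (0.1111 − 0)/9.15527e-05 = 1213.5083 → code 1213 (floor).
Reconstructed: 0.11105347 V.
V_in − V_rec = 4.65332e-05 V = 46.53 µV.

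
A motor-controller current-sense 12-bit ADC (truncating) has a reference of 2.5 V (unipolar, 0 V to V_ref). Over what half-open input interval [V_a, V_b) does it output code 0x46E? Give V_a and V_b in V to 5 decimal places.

[0.69214 V, 0.69275 V)

LSB = 2.5/2^12 = 0.610 mV.
Code 0x46E = 1134 decimal.
V_a = V_low + 1134·LSB = 0.692139 V; V_b = V_low + 1135·LSB = 0.692749 V.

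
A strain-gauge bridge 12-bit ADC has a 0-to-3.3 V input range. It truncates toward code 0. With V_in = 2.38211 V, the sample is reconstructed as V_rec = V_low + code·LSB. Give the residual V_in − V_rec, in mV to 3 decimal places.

0.567 mV

LSB = 3.3/2^12 = 0.806 mV.
Scaled input = 2956.7038 LSBs, so code = 2956.
Reconstructed: 2.381543 V.
Error = 2.38211 − 2.381543 = 0.000567031 V = 0.567 mV.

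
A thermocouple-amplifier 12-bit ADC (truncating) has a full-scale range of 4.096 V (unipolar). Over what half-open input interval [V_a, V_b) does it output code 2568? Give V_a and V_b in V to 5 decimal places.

[2.56800 V, 2.56900 V)

LSB = 4.096/2^12 = 1.000 mV.
V_a = V_low + 2568·LSB = 2.568 V; V_b = V_low + 2569·LSB = 2.569 V.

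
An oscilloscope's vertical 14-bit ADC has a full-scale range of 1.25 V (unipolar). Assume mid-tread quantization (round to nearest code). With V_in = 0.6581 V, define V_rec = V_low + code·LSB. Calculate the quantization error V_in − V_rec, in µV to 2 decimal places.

Step size: 1.25 V ÷ 2^14 = 76.29 µV.
(0.6581 − 0)/7.62939e-05 = 8625.8483; round gives code 8626.
Code 8626 maps back to 0 + 8626×7.62939e-05 V = 0.65811157 V.
Error = 0.6581 − 0.65811157 = -1.15723e-05 V = -11.57 µV.

-11.57 µV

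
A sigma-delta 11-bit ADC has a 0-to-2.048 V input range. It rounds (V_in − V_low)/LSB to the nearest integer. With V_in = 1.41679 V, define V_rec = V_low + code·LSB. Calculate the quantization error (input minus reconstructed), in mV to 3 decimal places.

-0.210 mV

Step size: 2.048 V ÷ 2^11 = 1.000 mV.
Scaled input = 1416.7900 LSBs, so code = 1417.
Reconstructed: 1.417 V.
V_in − V_rec = -0.00021 V = -0.210 mV.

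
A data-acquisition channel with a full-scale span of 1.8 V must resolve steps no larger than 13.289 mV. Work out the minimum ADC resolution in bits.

8 bits

Number of steps required ≥ 1.8 V / 13.289 mV = 135.45.
Need 2^N ≥ 135.45; 2^7 = 128, 2^8 = 256.
Minimum N = 8.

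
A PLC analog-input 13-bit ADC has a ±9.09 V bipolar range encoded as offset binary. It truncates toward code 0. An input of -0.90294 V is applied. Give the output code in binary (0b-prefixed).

Full-scale span = 18.18 V; LSB = 18.18/2^13 = 2.219 mV.
(V_in − V_low)/LSB = (-0.90294 − (−9.09)) / 0.00221924 = 3689.131.
⌊·⌋(3689.131) = 3689.
In binary (0b-prefixed): 0b111001101001.

code 0b111001101001 (decimal 3689)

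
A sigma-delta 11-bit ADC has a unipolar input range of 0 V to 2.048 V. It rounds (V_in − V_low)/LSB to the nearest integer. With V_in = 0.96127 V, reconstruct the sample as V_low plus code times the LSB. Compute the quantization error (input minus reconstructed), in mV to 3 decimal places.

0.270 mV

Step size: 2.048 V ÷ 2^11 = 1.000 mV.
Scaled input = 961.2700 LSBs, so code = 961.
V_rec = 0 + 961·0.001 = 0.961 V.
Difference: 0.00027 V → 0.270 mV.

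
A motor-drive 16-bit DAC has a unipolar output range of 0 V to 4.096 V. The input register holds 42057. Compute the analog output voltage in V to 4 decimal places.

LSB = 4.096 V / 2^16 = 62.50 µV.
V_out = 0 + 42057 × 6.25e-05 V = 2.62856 V.

2.6286 V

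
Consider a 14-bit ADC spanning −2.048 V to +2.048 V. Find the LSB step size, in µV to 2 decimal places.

Full-scale span = 4.096 V.
LSB = 4.096 / 2^14 = 4.096 / 16384 = 0.00025 V = 250.00 µV.

250.00 µV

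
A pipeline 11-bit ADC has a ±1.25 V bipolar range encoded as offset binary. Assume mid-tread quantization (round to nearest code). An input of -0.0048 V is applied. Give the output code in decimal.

LSB = 2.5 V / 2048 = 1.221 mV.
Input sits at 1020.068 steps above V_low.
Round → code 1020.

code 1020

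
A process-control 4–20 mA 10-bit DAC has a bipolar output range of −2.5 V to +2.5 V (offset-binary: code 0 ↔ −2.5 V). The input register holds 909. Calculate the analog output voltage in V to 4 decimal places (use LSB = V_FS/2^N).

LSB = 5 V / 2^10 = 4.883 mV.
V_out = (−2.5) + 909 × 0.00488281 V = 1.93848 V.

1.9385 V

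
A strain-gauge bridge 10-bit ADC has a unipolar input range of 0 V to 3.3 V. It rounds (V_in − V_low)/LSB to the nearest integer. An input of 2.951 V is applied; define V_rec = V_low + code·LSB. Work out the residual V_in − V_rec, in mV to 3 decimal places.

-0.953 mV

Step size: 3.3 V ÷ 2^10 = 3.223 mV.
Scaled input = 915.7042 LSBs, so code = 916.
Code 916 maps back to 0 + 916×0.00322266 V = 2.9519531 V.
V_in − V_rec = -0.000953125 V = -0.953 mV.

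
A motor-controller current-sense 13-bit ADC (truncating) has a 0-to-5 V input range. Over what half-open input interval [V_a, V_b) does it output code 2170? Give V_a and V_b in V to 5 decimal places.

LSB = 5/2^13 = 0.610 mV.
V_a = V_low + 2170·LSB = 1.32446 V; V_b = V_low + 2171·LSB = 1.32507 V.

[1.32446 V, 1.32507 V)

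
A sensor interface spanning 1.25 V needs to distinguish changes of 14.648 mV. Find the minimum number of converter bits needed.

7 bits

Number of steps required ≥ 1.25 V / 14.648 mV = 85.34.
Need 2^N ≥ 85.34; 2^6 = 64, 2^7 = 128.
Minimum N = 7.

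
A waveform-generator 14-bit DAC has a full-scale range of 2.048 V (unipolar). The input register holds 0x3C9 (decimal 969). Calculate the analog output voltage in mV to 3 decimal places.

121.125 mV

LSB = 2.048 V / 2^14 = 125.00 µV.
Code 0x3C9 = 969 decimal.
V_out = 0 + 969 × 0.000125 V = 0.121125 V.
= 121.125 mV.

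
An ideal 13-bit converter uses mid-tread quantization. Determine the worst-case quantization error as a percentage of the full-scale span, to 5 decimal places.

0.00610 %

Rounding → worst-case error = ½ LSB = V_FS/2^14, so 100/16384 = 0.00610352 % of full scale.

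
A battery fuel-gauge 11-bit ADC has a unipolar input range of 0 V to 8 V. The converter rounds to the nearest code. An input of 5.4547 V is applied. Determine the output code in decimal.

Full-scale span = 8 V; LSB = 8/2^11 = 3.906 mV.
(5.4547 − 0) / 0.00390625 = 1396.403 LSBs.
So the output code is 1396.

code 1396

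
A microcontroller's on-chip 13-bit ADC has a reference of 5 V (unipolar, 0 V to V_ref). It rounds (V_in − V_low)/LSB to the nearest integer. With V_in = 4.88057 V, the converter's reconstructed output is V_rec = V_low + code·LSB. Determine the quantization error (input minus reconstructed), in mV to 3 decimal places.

LSB = 5/2^13 = 0.610 mV.
(4.88057 − 0)/0.000610352 = 7996.3259; round gives code 7996.
V_rec = 0 + 7996·0.000610352 = 4.8803711 V.
Error = 4.88057 − 4.8803711 = 0.000198906 V = 0.199 mV.

0.199 mV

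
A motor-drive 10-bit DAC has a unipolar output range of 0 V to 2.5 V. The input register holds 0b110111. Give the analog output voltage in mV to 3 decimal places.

134.277 mV

LSB = 2.5 V / 2^10 = 2.441 mV.
Code 0b110111 = 55 decimal.
V_out = 0 + 55 × 0.00244141 V = 0.134277 V.
= 134.277 mV.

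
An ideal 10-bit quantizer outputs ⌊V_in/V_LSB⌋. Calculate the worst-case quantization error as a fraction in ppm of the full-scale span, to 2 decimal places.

Truncating → worst-case error = 1 LSB = V_FS/2^10, so 1e+06/1024 = 976.562 ppm of full scale.

976.56 ppm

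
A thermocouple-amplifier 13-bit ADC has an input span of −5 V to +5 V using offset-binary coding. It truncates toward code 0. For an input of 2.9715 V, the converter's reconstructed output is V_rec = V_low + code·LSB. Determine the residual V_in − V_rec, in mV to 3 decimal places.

0.309 mV

Step size: 10 V ÷ 2^13 = 1.221 mV.
(2.9715 − (−5))/0.0012207 = 6530.2528; ⌊·⌋ gives code 6530.
Reconstructed: 2.9711914 V.
V_in − V_rec = 0.000308594 V = 0.309 mV.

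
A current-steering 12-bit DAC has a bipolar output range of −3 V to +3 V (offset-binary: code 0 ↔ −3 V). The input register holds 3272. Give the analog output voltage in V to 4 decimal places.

1.7930 V

LSB = 6 V / 2^12 = 1.465 mV.
V_out = (−3) + 3272 × 0.00146484 V = 1.79297 V.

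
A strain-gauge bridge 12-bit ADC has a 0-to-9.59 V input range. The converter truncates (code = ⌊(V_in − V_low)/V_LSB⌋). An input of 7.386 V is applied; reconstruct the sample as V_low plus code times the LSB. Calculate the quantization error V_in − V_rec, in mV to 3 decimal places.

One LSB is 9.59 V / 4096 = 2.341 mV.
Scaled input = 3154.6461 LSBs, so code = 3154.
Code 3154 maps back to 0 + 3154×0.00234131 V = 7.3844873 V.
Difference: 0.0015127 V → 1.513 mV.

1.513 mV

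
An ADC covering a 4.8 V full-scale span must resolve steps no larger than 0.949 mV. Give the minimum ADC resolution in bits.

Number of steps required ≥ 4.8 V / 0.949 mV = 5057.96.
Need 2^N ≥ 5057.96; 2^12 = 4096, 2^13 = 8192.
Minimum N = 13.

13 bits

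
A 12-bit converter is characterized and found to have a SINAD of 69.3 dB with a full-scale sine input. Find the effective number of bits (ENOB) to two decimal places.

ENOB = (SINAD − 1.76) / 6.02 = (69.3 − 1.76)/6.02 = 11.219.

11.22 bits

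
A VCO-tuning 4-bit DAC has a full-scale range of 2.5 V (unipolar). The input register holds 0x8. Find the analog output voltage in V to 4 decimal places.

1.2500 V

LSB = 2.5 V / 2^4 = 156.250 mV.
Code 0x8 = 8 decimal.
V_out = 0 + 8 × 0.15625 V = 1.25 V.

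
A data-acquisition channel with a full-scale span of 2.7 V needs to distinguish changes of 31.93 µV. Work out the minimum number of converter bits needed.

17 bits

Number of steps required ≥ 2.7 V / 31.93 µV = 84559.97.
Need 2^N ≥ 84559.97; 2^16 = 65536, 2^17 = 131072.
Minimum N = 17.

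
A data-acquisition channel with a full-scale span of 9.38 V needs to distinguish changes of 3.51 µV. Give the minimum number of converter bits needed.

22 bits

Number of steps required ≥ 9.38 V / 3.51 µV = 2672364.67.
Need 2^N ≥ 2672364.67; 2^21 = 2097152, 2^22 = 4194304.
Minimum N = 22.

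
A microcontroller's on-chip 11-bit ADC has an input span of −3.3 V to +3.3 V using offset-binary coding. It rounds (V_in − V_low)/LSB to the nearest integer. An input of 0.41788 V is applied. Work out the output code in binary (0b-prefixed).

LSB = 6.6 V / 2048 = 3.223 mV.
(V_in − V_low)/LSB = (0.41788 − (−3.3)) / 0.00322266 = 1153.669.
So the output code is 1154.
In binary (0b-prefixed): 0b10010000010.

code 0b10010000010 (decimal 1154)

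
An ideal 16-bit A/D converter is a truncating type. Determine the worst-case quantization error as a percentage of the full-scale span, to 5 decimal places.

Truncating → worst-case error = 1 LSB = V_FS/2^16, so 100/65536 = 0.00152588 % of full scale.

0.00153 %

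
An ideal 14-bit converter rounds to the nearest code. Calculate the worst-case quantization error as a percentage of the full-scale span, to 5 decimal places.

Rounding → worst-case error = ½ LSB = V_FS/2^15, so 100/32768 = 0.00305176 % of full scale.

0.00305 %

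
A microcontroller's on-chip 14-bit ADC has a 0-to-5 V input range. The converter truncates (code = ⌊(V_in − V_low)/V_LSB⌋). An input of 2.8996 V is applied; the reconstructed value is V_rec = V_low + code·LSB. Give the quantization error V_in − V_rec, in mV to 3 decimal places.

One LSB is 5 V / 16384 = 305.18 µV.
(V_in − V_low)/LSB = (2.8996 − 0)/0.000305176 = 9501.4093 → code 9501 (floor).
V_rec = 0 + 9501·0.000305176 = 2.8994751 V.
V_in − V_rec = 0.000124902 V = 0.125 mV.

0.125 mV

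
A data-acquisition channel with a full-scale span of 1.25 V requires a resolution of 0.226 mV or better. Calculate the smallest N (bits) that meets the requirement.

Number of steps required ≥ 1.25 V / 0.226 mV = 5530.97.
Need 2^N ≥ 5530.97; 2^12 = 4096, 2^13 = 8192.
Minimum N = 13.

13 bits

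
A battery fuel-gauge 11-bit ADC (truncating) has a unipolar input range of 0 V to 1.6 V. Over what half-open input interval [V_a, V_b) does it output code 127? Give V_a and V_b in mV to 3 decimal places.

[99.219 mV, 100.000 mV)

LSB = 1.6/2^11 = 0.781 mV.
V_a = V_low + 127·LSB = 0.0992187 V; V_b = V_low + 128·LSB = 0.1 V.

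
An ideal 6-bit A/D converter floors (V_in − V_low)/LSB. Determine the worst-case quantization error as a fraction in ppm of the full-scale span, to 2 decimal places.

Truncating → worst-case error = 1 LSB = V_FS/2^6, so 1e+06/64 = 15625 ppm of full scale.

15625.00 ppm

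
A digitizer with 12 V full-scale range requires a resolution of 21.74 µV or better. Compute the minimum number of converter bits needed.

Number of steps required ≥ 12 V / 21.74 µV = 551977.92.
Need 2^N ≥ 551977.92; 2^19 = 524288, 2^20 = 1048576.
Minimum N = 20.

20 bits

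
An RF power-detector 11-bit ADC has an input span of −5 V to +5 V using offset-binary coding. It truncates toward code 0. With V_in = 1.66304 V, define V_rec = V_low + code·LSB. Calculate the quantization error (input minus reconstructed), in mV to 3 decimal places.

2.884 mV

Step size: 10 V ÷ 2^11 = 4.883 mV.
Scaled input = 1364.5906 LSBs, so code = 1364.
Code 1364 maps back to (−5) + 1364×0.00488281 V = 1.6601562 V.
V_in − V_rec = 0.00288375 V = 2.884 mV.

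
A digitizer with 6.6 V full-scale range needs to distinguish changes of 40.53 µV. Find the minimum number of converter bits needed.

Number of steps required ≥ 6.6 V / 40.53 µV = 162842.34.
Need 2^N ≥ 162842.34; 2^17 = 131072, 2^18 = 262144.
Minimum N = 18.

18 bits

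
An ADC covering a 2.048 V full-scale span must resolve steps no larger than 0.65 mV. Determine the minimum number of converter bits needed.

12 bits

Number of steps required ≥ 2.048 V / 0.65 mV = 3150.77.
Need 2^N ≥ 3150.77; 2^11 = 2048, 2^12 = 4096.
Minimum N = 12.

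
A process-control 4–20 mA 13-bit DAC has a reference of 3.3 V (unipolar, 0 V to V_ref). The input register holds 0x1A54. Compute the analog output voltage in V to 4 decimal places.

LSB = 3.3 V / 2^13 = 402.83 µV.
Code 0x1A54 = 6740 decimal.
V_out = 0 + 6740 × 0.000402832 V = 2.71509 V.

2.7151 V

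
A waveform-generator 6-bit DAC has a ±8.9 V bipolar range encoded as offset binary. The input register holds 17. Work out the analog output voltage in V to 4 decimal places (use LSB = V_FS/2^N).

-4.1719 V

LSB = 17.8 V / 2^6 = 278.125 mV.
V_out = (−8.9) + 17 × 0.278125 V = -4.17188 V.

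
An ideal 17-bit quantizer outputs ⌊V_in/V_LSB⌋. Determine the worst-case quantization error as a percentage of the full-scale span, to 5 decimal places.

Truncating → worst-case error = 1 LSB = V_FS/2^17, so 100/131072 = 0.000762939 % of full scale.

0.00076 %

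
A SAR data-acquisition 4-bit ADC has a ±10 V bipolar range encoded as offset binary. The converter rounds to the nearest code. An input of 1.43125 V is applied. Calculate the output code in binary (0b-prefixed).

Full-scale span = 20 V; LSB = 20/2^4 = 1.2500 V.
Input sits at 9.145 steps above V_low.
Round → code 9.
In binary (0b-prefixed): 0b1001.

code 0b1001 (decimal 9)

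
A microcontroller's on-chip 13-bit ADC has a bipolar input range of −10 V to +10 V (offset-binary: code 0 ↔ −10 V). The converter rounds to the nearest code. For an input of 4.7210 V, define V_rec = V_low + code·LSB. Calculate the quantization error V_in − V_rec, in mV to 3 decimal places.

One LSB is 20 V / 8192 = 2.441 mV.
(V_in − V_low)/LSB = (4.7210 − (−10))/0.00244141 = 6029.7216 → code 6030 (round).
Code 6030 maps back to (−10) + 6030×0.00244141 V = 4.7216797 V.
V_in − V_rec = -0.000679687 V = -0.680 mV.

-0.680 mV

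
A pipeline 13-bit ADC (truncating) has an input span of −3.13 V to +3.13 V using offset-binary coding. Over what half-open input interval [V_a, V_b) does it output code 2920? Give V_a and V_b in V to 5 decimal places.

LSB = 6.26/2^13 = 0.764 mV.
V_a = V_low + 2920·LSB = -0.898652 V; V_b = V_low + 2921·LSB = -0.897888 V.

[-0.89865 V, -0.89789 V)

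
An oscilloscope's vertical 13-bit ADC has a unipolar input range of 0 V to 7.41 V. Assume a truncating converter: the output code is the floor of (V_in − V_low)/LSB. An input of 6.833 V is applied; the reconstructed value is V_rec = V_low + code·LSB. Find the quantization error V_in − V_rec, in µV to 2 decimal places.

97.17 µV

LSB = 7.41/2^13 = 0.905 mV.
(6.833 − 0)/0.000904541 = 7554.1074; ⌊·⌋ gives code 7554.
Code 7554 maps back to 0 + 7554×0.000904541 V = 6.8329028 V.
Difference: 9.7168e-05 V → 97.17 µV.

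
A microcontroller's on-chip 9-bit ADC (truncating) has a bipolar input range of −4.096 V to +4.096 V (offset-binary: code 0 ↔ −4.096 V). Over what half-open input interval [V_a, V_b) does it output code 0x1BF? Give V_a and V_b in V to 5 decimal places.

LSB = 8.192/2^9 = 16.000 mV.
Code 0x1BF = 447 decimal.
V_a = V_low + 447·LSB = 3.056 V; V_b = V_low + 448·LSB = 3.072 V.

[3.05600 V, 3.07200 V)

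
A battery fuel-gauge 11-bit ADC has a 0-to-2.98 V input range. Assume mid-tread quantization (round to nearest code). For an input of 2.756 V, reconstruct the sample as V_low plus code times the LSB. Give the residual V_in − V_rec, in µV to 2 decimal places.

One LSB is 2.98 V / 2048 = 1.455 mV.
(V_in − V_low)/LSB = (2.756 − 0)/0.00145508 = 1894.0564 → code 1894 (round).
Reconstructed: 2.755918 V.
Error = 2.756 − 2.755918 = 8.20313e-05 V = 82.03 µV.

82.03 µV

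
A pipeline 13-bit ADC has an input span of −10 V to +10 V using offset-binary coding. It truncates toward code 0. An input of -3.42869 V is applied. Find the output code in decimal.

code 2691

LSB = 20 V / 8192 = 2.441 mV.
Input sits at 2691.609 steps above V_low.
Floor → code 2691.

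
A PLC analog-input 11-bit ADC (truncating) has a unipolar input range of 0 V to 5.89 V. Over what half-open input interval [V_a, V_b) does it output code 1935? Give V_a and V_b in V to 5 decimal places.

[5.56501 V, 5.56789 V)

LSB = 5.89/2^11 = 2.876 mV.
V_a = V_low + 1935·LSB = 5.56501 V; V_b = V_low + 1936·LSB = 5.56789 V.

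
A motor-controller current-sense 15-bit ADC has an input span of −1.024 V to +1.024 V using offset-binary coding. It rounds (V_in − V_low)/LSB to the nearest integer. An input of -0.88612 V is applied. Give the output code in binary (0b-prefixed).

code 0b100010011110 (decimal 2206)

With 32768 levels over 2.048 V, one step is 62.50 µV.
(-0.88612 − (−1.024)) / 6.25e-05 = 2206.080 LSBs.
round(2206.080) = 2206.
In binary (0b-prefixed): 0b100010011110.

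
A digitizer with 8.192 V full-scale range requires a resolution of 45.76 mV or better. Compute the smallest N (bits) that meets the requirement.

Number of steps required ≥ 8.192 V / 45.76 mV = 179.02.
Need 2^N ≥ 179.02; 2^7 = 128, 2^8 = 256.
Minimum N = 8.

8 bits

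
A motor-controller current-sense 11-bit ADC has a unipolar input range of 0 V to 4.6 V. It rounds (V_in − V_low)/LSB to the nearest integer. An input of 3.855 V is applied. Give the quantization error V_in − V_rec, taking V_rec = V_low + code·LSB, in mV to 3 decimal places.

0.703 mV

One LSB is 4.6 V / 2048 = 2.246 mV.
Scaled input = 1716.3130 LSBs, so code = 1716.
Reconstructed: 3.8542969 V.
Error = 3.855 − 3.8542969 = 0.000703125 V = 0.703 mV.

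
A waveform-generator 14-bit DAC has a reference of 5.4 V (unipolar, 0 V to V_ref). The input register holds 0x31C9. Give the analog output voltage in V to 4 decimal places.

4.2006 V

LSB = 5.4 V / 2^14 = 329.59 µV.
Code 0x31C9 = 12745 decimal.
V_out = 0 + 12745 × 0.00032959 V = 4.20062 V.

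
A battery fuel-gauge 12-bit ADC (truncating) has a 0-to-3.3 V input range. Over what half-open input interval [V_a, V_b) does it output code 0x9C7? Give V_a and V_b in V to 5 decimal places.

LSB = 3.3/2^12 = 0.806 mV.
Code 0x9C7 = 2503 decimal.
V_a = V_low + 2503·LSB = 2.01658 V; V_b = V_low + 2504·LSB = 2.01738 V.

[2.01658 V, 2.01738 V)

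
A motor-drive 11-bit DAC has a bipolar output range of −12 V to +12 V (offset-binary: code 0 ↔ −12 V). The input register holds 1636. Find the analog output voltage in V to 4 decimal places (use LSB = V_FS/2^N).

7.1719 V

LSB = 24 V / 2^11 = 11.719 mV.
V_out = (−12) + 1636 × 0.0117188 V = 7.17188 V.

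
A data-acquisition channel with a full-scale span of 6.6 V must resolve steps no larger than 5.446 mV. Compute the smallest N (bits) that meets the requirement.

11 bits

Number of steps required ≥ 6.6 V / 5.446 mV = 1211.90.
Need 2^N ≥ 1211.90; 2^10 = 1024, 2^11 = 2048.
Minimum N = 11.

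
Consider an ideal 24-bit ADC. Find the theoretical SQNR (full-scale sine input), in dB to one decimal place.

146.2 dB

SNR ≈ 6.02·N + 1.76 dB = 6.02·24 + 1.76 = 146.24 dB.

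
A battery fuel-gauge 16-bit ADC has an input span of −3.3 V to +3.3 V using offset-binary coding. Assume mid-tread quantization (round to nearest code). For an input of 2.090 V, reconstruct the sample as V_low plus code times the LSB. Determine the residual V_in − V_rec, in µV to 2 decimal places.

Step size: 6.6 V ÷ 2^16 = 100.71 µV.
(2.090 − (−3.3))/0.000100708 = 53521.0667; round gives code 53521.
V_rec = (−3.3) + 53521·0.000100708 = 2.0899933 V.
V_in − V_rec = 6.71387e-06 V = 6.71 µV.

6.71 µV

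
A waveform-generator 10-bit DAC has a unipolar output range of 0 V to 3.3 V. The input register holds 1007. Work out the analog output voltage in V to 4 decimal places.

LSB = 3.3 V / 2^10 = 3.223 mV.
V_out = 0 + 1007 × 0.00322266 V = 3.24521 V.

3.2452 V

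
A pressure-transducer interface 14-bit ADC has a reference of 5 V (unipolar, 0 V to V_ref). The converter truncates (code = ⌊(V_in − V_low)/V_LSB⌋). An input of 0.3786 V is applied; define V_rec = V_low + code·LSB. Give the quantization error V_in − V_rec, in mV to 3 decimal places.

Step size: 5 V ÷ 2^14 = 305.18 µV.
(V_in − V_low)/LSB = (0.3786 − 0)/0.000305176 = 1240.5965 → code 1240 (floor).
Code 1240 maps back to 0 + 1240×0.000305176 V = 0.37841797 V.
Error = 0.3786 − 0.37841797 = 0.000182031 V = 0.182 mV.

0.182 mV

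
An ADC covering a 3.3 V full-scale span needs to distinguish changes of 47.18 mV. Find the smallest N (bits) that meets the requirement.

Number of steps required ≥ 3.3 V / 47.18 mV = 69.94.
Need 2^N ≥ 69.94; 2^6 = 64, 2^7 = 128.
Minimum N = 7.

7 bits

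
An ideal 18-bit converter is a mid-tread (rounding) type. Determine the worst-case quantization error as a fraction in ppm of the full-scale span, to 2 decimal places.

1.91 ppm

Rounding → worst-case error = ½ LSB = V_FS/2^19, so 1e+06/524288 = 1.90735 ppm of full scale.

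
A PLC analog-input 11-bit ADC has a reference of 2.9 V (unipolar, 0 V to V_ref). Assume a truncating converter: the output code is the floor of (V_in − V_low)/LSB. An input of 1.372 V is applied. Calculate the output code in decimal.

code 968

With 2048 levels over 2.9 V, one step is 1.416 mV.
(1.372 − 0) / 0.00141602 = 968.916 LSBs.
Floor → code 968.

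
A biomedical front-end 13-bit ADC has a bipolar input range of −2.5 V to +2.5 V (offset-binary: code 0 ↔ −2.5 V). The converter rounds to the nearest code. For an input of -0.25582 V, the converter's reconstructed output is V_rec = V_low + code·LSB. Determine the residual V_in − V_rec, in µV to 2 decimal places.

One LSB is 5 V / 8192 = 0.610 mV.
(V_in − V_low)/LSB = (-0.25582 − (−2.5))/0.000610352 = 3676.8645 → code 3677 (round).
Code 3677 maps back to (−2.5) + 3677×0.000610352 V = -0.2557373 V.
V_in − V_rec = -8.26953e-05 V = -82.70 µV.

-82.70 µV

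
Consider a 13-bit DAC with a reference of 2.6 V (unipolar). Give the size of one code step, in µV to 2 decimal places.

317.38 µV

Full-scale span = 2.6 V.
LSB = 2.6 / 2^13 = 2.6 / 8192 = 0.000317383 V = 317.38 µV.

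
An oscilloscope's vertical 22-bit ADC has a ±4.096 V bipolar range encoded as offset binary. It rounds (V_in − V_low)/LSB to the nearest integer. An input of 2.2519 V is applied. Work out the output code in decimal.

Full-scale span = 8.192 V; LSB = 8.192/2^22 = 1.95 µV.
(2.2519 − (−4.096)) / 1.95313e-06 = 3250124.800 LSBs.
Round → code 3250125.

code 3250125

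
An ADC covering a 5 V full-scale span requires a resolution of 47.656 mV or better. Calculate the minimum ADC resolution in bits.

7 bits

Number of steps required ≥ 5 V / 47.656 mV = 104.92.
Need 2^N ≥ 104.92; 2^6 = 64, 2^7 = 128.
Minimum N = 7.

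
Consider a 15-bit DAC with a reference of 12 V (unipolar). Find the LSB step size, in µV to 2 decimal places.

366.21 µV

Full-scale span = 12 V.
LSB = 12 / 2^15 = 12 / 32768 = 0.000366211 V = 366.21 µV.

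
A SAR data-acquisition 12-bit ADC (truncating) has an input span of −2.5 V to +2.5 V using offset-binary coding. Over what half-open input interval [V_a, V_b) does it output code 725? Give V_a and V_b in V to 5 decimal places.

[-1.61499 V, -1.61377 V)

LSB = 5/2^12 = 1.221 mV.
V_a = V_low + 725·LSB = -1.61499 V; V_b = V_low + 726·LSB = -1.61377 V.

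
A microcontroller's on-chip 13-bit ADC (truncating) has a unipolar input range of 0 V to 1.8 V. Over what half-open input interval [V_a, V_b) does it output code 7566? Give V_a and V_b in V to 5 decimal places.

LSB = 1.8/2^13 = 219.73 µV.
V_a = V_low + 7566·LSB = 1.66245 V; V_b = V_low + 7567·LSB = 1.66267 V.

[1.66245 V, 1.66267 V)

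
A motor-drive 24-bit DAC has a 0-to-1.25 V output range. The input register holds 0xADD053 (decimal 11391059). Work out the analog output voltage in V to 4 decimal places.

LSB = 1.25 V / 2^24 = 0.07 µV.
Code 0xADD053 = 11391059 decimal.
V_out = 0 + 11391059 × 7.45058e-08 V = 0.8487 V.

0.8487 V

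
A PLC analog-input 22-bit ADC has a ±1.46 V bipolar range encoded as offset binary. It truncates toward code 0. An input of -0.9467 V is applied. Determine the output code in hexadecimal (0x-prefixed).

Full-scale span = 2.92 V; LSB = 2.92/2^22 = 0.70 µV.
(-0.9467 − (−1.46)) / 6.96182e-07 = 737306.933 LSBs.
Floor → code 737306.
In hexadecimal (0x-prefixed): 0xB401A.

code 0xB401A (decimal 737306)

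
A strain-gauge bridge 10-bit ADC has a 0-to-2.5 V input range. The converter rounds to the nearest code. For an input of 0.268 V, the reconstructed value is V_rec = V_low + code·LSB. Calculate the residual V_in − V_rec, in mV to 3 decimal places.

-0.555 mV

One LSB is 2.5 V / 1024 = 2.441 mV.
Scaled input = 109.7728 LSBs, so code = 110.
V_rec = 0 + 110·0.00244141 = 0.26855469 V.
Difference: -0.000554687 V → -0.555 mV.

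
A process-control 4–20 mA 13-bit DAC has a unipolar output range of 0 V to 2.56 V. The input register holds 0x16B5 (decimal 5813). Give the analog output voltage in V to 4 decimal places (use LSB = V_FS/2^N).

LSB = 2.56 V / 2^13 = 312.50 µV.
Code 0x16B5 = 5813 decimal.
V_out = 0 + 5813 × 0.0003125 V = 1.81656 V.

1.8166 V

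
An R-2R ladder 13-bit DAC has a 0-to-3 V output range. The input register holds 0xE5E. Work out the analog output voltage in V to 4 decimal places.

LSB = 3 V / 2^13 = 366.21 µV.
Code 0xE5E = 3678 decimal.
V_out = 0 + 3678 × 0.000366211 V = 1.34692 V.

1.3469 V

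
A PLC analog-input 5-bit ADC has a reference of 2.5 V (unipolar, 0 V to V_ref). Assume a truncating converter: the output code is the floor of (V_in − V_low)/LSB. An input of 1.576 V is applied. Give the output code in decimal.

With 32 levels over 2.5 V, one step is 78.125 mV.
(1.576 − 0) / 0.078125 = 20.173 LSBs.
⌊·⌋(20.173) = 20.

code 20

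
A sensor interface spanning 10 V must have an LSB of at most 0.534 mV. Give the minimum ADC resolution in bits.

Number of steps required ≥ 10 V / 0.534 mV = 18726.59.
Need 2^N ≥ 18726.59; 2^14 = 16384, 2^15 = 32768.
Minimum N = 15.

15 bits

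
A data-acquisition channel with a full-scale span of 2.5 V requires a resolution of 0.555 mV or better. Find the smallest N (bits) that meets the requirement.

13 bits

Number of steps required ≥ 2.5 V / 0.555 mV = 4504.50.
Need 2^N ≥ 4504.50; 2^12 = 4096, 2^13 = 8192.
Minimum N = 13.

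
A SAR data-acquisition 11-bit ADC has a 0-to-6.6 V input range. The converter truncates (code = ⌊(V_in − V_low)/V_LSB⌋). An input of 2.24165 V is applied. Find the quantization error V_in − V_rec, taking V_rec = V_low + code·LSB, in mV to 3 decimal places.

1.904 mV

One LSB is 6.6 V / 2048 = 3.223 mV.
(V_in − V_low)/LSB = (2.24165 − 0)/0.00322266 = 695.5908 → code 695 (floor).
V_rec = 0 + 695·0.00322266 = 2.2397461 V.
V_in − V_rec = 0.00190391 V = 1.904 mV.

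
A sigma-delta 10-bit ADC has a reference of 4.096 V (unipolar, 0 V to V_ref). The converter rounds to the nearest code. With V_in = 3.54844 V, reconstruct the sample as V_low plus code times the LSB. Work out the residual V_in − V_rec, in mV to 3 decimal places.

Step size: 4.096 V ÷ 2^10 = 4.000 mV.
(V_in − V_low)/LSB = (3.54844 − 0)/0.004 = 887.1100 → code 887 (round).
Code 887 maps back to 0 + 887×0.004 V = 3.548 V.
V_in − V_rec = 0.00044 V = 0.440 mV.

0.440 mV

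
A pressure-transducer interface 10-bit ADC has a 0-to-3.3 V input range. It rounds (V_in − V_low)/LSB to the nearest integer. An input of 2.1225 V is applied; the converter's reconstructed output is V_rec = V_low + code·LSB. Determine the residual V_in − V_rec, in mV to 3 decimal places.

Step size: 3.3 V ÷ 2^10 = 3.223 mV.
Scaled input = 658.6182 LSBs, so code = 659.
V_rec = 0 + 659·0.00322266 = 2.1237305 V.
Error = 2.1225 − 2.1237305 = -0.00123047 V = -1.230 mV.

-1.230 mV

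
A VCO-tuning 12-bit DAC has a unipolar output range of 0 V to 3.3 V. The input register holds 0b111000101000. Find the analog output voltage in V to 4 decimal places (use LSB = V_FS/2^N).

2.9197 V

LSB = 3.3 V / 2^12 = 0.806 mV.
Code 0b111000101000 = 3624 decimal.
V_out = 0 + 3624 × 0.000805664 V = 2.91973 V.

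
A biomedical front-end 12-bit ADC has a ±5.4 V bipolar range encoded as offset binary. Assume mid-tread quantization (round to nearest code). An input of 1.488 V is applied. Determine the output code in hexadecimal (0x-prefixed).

code 0xA34 (decimal 2612)

LSB = 10.8 V / 4096 = 2.637 mV.
(1.488 − (−5.4)) / 0.00263672 = 2612.338 LSBs.
Round → code 2612.
In hexadecimal (0x-prefixed): 0xA34.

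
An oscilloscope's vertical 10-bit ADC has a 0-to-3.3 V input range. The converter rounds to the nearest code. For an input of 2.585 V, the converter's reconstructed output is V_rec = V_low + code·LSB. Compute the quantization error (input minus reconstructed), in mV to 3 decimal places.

LSB = 3.3/2^10 = 3.223 mV.
Scaled input = 802.1333 LSBs, so code = 802.
V_rec = 0 + 802·0.00322266 = 2.5845703 V.
Error = 2.585 − 2.5845703 = 0.000429688 V = 0.430 mV.

0.430 mV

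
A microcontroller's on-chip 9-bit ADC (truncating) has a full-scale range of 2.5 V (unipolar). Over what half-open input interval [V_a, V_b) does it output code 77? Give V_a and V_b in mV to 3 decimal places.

LSB = 2.5/2^9 = 4.883 mV.
V_a = V_low + 77·LSB = 0.375977 V; V_b = V_low + 78·LSB = 0.380859 V.

[375.977 mV, 380.859 mV)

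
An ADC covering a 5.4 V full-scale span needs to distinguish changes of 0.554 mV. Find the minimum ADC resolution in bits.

Number of steps required ≥ 5.4 V / 0.554 mV = 9747.29.
Need 2^N ≥ 9747.29; 2^13 = 8192, 2^14 = 16384.
Minimum N = 14.

14 bits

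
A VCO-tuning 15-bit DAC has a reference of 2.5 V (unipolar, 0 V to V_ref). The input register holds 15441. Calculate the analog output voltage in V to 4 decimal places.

LSB = 2.5 V / 2^15 = 76.29 µV.
V_out = 0 + 15441 × 7.62939e-05 V = 1.17805 V.

1.1781 V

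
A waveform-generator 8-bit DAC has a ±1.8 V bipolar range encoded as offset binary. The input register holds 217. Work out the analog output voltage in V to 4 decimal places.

1.2516 V

LSB = 3.6 V / 2^8 = 14.062 mV.
V_out = (−1.8) + 217 × 0.0140625 V = 1.25156 V.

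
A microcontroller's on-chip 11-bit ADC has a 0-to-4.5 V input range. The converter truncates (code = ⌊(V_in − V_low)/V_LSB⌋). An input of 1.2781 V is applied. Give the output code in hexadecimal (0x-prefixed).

code 0x245 (decimal 581)

Full-scale span = 4.5 V; LSB = 4.5/2^11 = 2.197 mV.
Input sits at 581.678 steps above V_low.
Floor → code 581.
In hexadecimal (0x-prefixed): 0x245.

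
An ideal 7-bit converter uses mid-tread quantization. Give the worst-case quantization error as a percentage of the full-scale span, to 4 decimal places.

0.3906 %

Rounding → worst-case error = ½ LSB = V_FS/2^8, so 100/256 = 0.390625 % of full scale.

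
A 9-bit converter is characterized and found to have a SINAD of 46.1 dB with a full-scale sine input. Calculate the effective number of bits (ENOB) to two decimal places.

ENOB = (SINAD − 1.76) / 6.02 = (46.1 − 1.76)/6.02 = 7.365.

7.37 bits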